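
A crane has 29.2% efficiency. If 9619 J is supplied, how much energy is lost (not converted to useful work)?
W_lost = W_in(1 − η) = 9619·(1 − 0.292) = 6810 J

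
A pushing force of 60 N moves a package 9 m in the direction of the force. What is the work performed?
W = F·d = (60)(9) = 540.0 J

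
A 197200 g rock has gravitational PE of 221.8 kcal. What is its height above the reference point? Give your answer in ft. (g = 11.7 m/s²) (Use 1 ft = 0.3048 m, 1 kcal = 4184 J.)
Convert to SI: m = 197.2 kg, PE = 928011 J
h = PE/(mg) = 928011/(197.2·11.7) = 402.217 m = 1320 ft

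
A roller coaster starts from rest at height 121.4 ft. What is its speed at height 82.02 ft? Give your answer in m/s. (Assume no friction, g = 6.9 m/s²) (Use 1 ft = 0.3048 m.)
Convert to SI: h₁−h₂ = 12.003 m
mgh₁ = mgh₂ + ½mv² ⇒ v = √(2g(h₁−h₂)) = √(2·6.9·12.003) = 12.87 m/s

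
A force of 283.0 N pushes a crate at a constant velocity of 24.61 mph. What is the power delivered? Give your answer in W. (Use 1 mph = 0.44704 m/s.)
Convert to SI: F = 283.0 N, v = 11.0017 m/s
P = Fv = (283.0)(11.0017) = 3113 W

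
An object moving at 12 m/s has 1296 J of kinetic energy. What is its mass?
m = 2·KE/v² = 2·1296/(12)² = 18.0 kg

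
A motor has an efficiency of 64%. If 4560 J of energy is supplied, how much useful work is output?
W_out = η·W_in = 0.64·4560 = 2918.4 J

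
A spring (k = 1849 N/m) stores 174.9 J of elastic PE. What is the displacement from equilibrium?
x = √(2·PE/k) = √(2·174.9/1849) = 0.435 m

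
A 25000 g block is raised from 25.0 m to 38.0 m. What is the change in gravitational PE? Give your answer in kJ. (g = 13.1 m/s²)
Convert to SI: m = 25.0 kg, Δh = 13.0 m
ΔPE = mgΔh = (25.0)(13.1)(13.0) = 4257.5 J = 4.258 kJ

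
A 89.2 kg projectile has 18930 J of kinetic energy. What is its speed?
v = √(2·KE/m) = √(2·18930/89.2) = 20.6 m/s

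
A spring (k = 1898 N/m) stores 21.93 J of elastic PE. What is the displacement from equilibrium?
x = √(2·PE/k) = √(2·21.93/1898) = 0.152 m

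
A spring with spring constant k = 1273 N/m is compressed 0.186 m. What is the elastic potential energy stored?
PE = ½kx² = ½(1273)(0.186)² = 22.02 J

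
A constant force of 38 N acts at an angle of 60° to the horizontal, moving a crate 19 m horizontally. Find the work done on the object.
W = F·d·cosθ = (38)(19)cos(60°) = 361.0 J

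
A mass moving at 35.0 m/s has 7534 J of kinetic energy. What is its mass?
m = 2·KE/v² = 2·7534/(35.0)² = 12.3 kg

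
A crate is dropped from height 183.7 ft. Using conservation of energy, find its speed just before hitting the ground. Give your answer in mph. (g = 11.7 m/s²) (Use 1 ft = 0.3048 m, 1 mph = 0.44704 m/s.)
Convert to SI: h = 55.9918 m
mgh = ½mv² ⇒ v = √(2gh) = √(2·11.7·55.9918) = 36.1968 m/s = 80.97 mph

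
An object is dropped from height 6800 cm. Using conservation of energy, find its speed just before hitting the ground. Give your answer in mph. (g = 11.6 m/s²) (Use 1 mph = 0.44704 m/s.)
Convert to SI: h = 68.0 m
mgh = ½mv² ⇒ v = √(2gh) = √(2·11.6·68.0) = 39.719 m/s = 88.85 mph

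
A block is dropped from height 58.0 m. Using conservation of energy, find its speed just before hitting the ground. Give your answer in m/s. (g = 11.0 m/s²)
mgh = ½mv² ⇒ v = √(2gh) = √(2·11.0·58.0) = 35.72 m/s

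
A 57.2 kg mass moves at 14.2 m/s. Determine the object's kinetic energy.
KE = ½mv² = ½(57.2)(14.2)² = 5767 J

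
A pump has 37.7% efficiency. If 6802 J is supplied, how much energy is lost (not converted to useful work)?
W_lost = W_in(1 − η) = 6802·(1 − 0.377) = 4238 J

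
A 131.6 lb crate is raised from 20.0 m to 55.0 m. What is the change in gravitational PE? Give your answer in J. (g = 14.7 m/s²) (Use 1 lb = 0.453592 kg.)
Convert to SI: m = 59.6927 kg, Δh = 35.0 m
ΔPE = mgΔh = (59.6927)(14.7)(35.0) = 30710 J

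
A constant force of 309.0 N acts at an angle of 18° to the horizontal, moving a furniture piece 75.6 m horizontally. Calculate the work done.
W = F·d·cosθ = (309.0)(75.6)cos(18°) = 22220 J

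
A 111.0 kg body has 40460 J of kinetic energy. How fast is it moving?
v = √(2·KE/m) = √(2·40460/111.0) = 27.0 m/s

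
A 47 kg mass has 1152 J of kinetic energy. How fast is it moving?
v = √(2·KE/m) = √(2·1152/47) = 7.002 m/s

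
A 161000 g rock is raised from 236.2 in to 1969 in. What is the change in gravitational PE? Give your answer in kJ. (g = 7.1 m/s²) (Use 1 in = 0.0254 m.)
Convert to SI: m = 161.0 kg, Δh = 44.0131 m
ΔPE = mgΔh = (161.0)(7.1)(44.0131) = 50311.4 J = 50.31 kJ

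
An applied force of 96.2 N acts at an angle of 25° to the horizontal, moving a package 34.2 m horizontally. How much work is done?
W = F·d·cosθ = (96.2)(34.2)cos(25°) = 2982 J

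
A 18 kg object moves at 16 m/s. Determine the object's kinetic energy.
KE = ½mv² = ½(18)(16)² = 2304.0 J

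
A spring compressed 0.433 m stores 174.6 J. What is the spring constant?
k = 2·PE/x² = 2·174.6/(0.433)² = 1863 N/m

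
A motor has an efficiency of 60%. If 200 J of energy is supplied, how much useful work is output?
W_out = η·W_in = 0.6·200 = 120.0 J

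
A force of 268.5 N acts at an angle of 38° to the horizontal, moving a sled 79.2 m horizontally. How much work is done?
W = F·d·cosθ = (268.5)(79.2)cos(38°) = 16760 J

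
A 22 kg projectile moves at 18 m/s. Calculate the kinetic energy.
KE = ½mv² = ½(22)(18)² = 3564.0 J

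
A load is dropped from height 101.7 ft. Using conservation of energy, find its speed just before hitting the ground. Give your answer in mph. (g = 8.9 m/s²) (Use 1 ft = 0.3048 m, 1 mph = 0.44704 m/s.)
Convert to SI: h = 30.9982 m
mgh = ½mv² ⇒ v = √(2gh) = √(2·8.9·30.9982) = 23.48973 m/s = 52.55 mph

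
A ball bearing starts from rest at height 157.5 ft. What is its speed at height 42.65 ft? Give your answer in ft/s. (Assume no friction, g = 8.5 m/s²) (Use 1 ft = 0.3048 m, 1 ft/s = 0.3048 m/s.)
Convert to SI: h₁−h₂ = 35.0063 m
mgh₁ = mgh₂ + ½mv² ⇒ v = √(2g(h₁−h₂)) = √(2·8.5·35.0063) = 24.3948 m/s = 80.04 ft/s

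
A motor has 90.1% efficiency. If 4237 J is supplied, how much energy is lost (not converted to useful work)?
W_lost = W_in(1 − η) = 4237·(1 − 0.901) = 419.5 J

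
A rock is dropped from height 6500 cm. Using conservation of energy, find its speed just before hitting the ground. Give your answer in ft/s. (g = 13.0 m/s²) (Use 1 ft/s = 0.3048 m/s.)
Convert to SI: h = 65.0 m
mgh = ½mv² ⇒ v = √(2gh) = √(2·13.0·65.0) = 41.1096 m/s = 134.9 ft/s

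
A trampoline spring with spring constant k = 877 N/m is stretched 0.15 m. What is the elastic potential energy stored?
PE = ½kx² = ½(877)(0.15)² = 9.866 J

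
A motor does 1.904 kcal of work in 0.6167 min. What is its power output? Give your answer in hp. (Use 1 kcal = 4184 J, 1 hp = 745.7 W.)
Convert to SI: W = 7966.34 J, t = 37.002 s
P = W/t = 7966.34/37.002 = 215.295 W = 0.2887 hp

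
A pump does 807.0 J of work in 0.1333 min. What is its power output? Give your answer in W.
Convert to SI: W = 807.0 J, t = 7.998 s
P = W/t = 807.0/7.998 = 100.9 W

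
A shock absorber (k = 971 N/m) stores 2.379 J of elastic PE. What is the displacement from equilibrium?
x = √(2·PE/k) = √(2·2.379/971) = 0.07 m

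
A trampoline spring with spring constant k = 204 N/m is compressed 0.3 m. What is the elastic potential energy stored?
PE = ½kx² = ½(204)(0.3)² = 9.18 J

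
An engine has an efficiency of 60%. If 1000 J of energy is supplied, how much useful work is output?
W_out = η·W_in = 0.6·1000 = 600.0 J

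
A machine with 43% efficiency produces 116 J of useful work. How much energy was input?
W_in = W_out/η = 116/0.43 = 269.8 J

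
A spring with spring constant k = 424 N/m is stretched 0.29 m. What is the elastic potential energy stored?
PE = ½kx² = ½(424)(0.29)² = 17.83 J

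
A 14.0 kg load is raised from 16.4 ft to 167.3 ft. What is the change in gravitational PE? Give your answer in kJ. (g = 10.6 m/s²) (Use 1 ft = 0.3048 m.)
Convert to SI: m = 14.0 kg, Δh = 45.9943 m
ΔPE = mgΔh = (14.0)(10.6)(45.9943) = 6825.56 J = 6.826 kJ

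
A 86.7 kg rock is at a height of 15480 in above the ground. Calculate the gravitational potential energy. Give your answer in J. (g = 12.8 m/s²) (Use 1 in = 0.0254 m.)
Convert to SI: m = 86.7 kg, h = 393.192 m
PE = mgh = (86.7)(12.8)(393.192) = 436300 J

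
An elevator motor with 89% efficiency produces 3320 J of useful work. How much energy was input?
W_in = W_out/η = 3320/0.89 = 3730 J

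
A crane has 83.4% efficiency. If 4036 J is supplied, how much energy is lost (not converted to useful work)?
W_lost = W_in(1 − η) = 4036·(1 − 0.834) = 670.0 J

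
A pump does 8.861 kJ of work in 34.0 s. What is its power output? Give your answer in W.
Convert to SI: W = 8861.0 J, t = 34.0 s
P = W/t = 8861.0/34.0 = 260.6 W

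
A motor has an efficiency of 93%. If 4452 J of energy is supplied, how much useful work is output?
W_out = η·W_in = 0.93·4452 = 4140.36 J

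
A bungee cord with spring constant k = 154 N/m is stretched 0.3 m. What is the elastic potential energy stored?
PE = ½kx² = ½(154)(0.3)² = 6.93 J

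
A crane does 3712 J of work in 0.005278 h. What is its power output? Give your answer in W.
Convert to SI: W = 3712.0 J, t = 19.0008 s
P = W/t = 3712.0/19.0008 = 195.4 W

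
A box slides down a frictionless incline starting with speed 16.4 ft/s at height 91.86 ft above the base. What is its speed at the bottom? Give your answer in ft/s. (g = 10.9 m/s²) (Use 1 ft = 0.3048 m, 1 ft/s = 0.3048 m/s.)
Convert to SI: v₀ = 4.99872 m/s, h = 27.9989 m
½mv₀² + mgh = ½mv² ⇒ v = √(v₀² + 2gh) = √(4.99872² + 2·10.9·27.9989) = 25.2064 m/s = 82.7 ft/s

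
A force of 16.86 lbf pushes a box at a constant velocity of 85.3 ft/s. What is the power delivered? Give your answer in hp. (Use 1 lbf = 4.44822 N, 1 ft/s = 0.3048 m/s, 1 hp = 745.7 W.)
Convert to SI: F = 74.997 N, v = 25.9994 m/s
P = Fv = (74.997)(25.9994) = 1949.88 W = 2.615 hp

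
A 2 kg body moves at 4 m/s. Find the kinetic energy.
KE = ½mv² = ½(2)(4)² = 16.0 J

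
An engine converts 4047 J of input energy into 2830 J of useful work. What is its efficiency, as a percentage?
η = W_out/W_in = 2830/4047 = 69.93%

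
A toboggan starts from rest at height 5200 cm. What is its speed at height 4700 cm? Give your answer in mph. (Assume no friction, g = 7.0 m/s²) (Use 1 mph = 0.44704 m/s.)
Convert to SI: h₁−h₂ = 5.0 m
mgh₁ = mgh₂ + ½mv² ⇒ v = √(2g(h₁−h₂)) = √(2·7.0·5.0) = 8.3666 m/s = 18.72 mph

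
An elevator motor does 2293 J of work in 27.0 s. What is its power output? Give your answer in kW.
P = W/t = 2293.0/27.0 = 84.9259 W = 0.08493 kW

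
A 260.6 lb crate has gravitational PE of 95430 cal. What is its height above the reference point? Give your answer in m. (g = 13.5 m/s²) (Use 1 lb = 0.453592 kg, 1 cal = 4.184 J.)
Convert to SI: m = 118.206 kg, PE = 399279 J
h = PE/(mg) = 399279/(118.206·13.5) = 250.2 m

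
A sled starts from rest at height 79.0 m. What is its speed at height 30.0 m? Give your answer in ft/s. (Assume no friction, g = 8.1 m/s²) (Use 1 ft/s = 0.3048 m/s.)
mgh₁ = mgh₂ + ½mv² ⇒ v = √(2g(h₁−h₂)) = √(2·8.1·49.0) = 28.1745 m/s = 92.44 ft/s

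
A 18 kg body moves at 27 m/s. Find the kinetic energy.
KE = ½mv² = ½(18)(27)² = 6561.0 J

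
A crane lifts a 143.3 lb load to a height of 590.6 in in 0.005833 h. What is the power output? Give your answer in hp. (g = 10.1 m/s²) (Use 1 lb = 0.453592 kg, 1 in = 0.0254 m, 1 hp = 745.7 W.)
Convert to SI: m = 64.9997 kg, h = 15.0012 m, t = 20.9988 s
P = mgh/t = (64.9997)(10.1)(15.0012)/20.9988 = 468.992 W = 0.6289 hp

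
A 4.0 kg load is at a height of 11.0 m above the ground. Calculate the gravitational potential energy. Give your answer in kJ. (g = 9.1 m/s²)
PE = mgh = (4.0)(9.1)(11.0) = 400.4 J = 0.4004 kJ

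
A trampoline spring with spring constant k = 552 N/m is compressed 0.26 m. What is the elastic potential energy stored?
PE = ½kx² = ½(552)(0.26)² = 18.66 J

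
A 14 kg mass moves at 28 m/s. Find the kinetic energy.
KE = ½mv² = ½(14)(28)² = 5488.0 J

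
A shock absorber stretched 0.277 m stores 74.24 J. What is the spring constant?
k = 2·PE/x² = 2·74.24/(0.277)² = 1935 N/m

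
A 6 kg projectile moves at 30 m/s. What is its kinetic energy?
KE = ½mv² = ½(6)(30)² = 2700.0 J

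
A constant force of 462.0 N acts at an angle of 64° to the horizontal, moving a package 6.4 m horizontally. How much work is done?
W = F·d·cosθ = (462.0)(6.4)cos(64°) = 1296 J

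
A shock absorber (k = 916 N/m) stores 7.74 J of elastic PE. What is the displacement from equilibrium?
x = √(2·PE/k) = √(2·7.74/916) = 0.13 m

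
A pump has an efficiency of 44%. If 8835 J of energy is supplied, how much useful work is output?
W_out = η·W_in = 0.44·8835 = 3887.4 J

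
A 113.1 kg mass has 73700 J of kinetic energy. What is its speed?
v = √(2·KE/m) = √(2·73700/113.1) = 36.1 m/s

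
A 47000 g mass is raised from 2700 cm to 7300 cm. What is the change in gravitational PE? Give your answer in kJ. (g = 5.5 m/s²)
Convert to SI: m = 47.0 kg, Δh = 46.0 m
ΔPE = mgΔh = (47.0)(5.5)(46.0) = 11891.0 J = 11.89 kJ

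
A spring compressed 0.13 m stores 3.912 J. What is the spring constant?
k = 2·PE/x² = 2·3.912/(0.13)² = 463.0 N/m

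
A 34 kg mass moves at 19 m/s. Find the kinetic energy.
KE = ½mv² = ½(34)(19)² = 6137.0 J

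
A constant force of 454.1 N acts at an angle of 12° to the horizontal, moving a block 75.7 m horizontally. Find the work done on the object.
W = F·d·cosθ = (454.1)(75.7)cos(12°) = 33620 J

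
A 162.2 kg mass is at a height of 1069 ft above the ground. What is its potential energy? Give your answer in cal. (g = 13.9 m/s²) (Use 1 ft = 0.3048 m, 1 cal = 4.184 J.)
Convert to SI: m = 162.2 kg, h = 325.831 m
PE = mgh = (162.2)(13.9)(325.831) = 734613 J = 175600 cal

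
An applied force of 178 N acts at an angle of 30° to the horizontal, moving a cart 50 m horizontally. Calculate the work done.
W = F·d·cosθ = (178)(50)cos(30°) = 7708 J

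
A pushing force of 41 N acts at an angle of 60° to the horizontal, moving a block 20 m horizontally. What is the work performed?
W = F·d·cosθ = (41)(20)cos(60°) = 410.0 J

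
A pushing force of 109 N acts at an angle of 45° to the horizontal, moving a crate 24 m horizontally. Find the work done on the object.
W = F·d·cosθ = (109)(24)cos(45°) = 1850 J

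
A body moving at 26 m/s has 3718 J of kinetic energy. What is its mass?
m = 2·KE/v² = 2·3718/(26)² = 11.0 kg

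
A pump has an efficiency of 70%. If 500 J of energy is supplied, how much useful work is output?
W_out = η·W_in = 0.7·500 = 350.0 J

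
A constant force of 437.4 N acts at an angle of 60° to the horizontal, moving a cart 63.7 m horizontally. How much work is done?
W = F·d·cosθ = (437.4)(63.7)cos(60°) = 13930 J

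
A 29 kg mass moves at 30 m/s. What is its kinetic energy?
KE = ½mv² = ½(29)(30)² = 13050.0 J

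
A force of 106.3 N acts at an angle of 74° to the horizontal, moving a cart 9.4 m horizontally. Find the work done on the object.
W = F·d·cosθ = (106.3)(9.4)cos(74°) = 275.4 J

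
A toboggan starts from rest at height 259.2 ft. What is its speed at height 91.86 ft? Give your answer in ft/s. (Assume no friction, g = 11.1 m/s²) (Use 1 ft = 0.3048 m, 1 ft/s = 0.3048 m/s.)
Convert to SI: h₁−h₂ = 51.0052 m
mgh₁ = mgh₂ + ½mv² ⇒ v = √(2g(h₁−h₂)) = √(2·11.1·51.0052) = 33.6499 m/s = 110.4 ft/s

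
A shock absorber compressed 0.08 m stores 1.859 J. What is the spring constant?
k = 2·PE/x² = 2·1.859/(0.08)² = 580.9 N/m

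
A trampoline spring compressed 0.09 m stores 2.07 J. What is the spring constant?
k = 2·PE/x² = 2·2.07/(0.09)² = 511.1 N/m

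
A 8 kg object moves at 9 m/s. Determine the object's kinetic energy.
KE = ½mv² = ½(8)(9)² = 324.0 J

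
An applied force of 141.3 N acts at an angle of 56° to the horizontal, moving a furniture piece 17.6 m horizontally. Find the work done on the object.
W = F·d·cosθ = (141.3)(17.6)cos(56°) = 1391 J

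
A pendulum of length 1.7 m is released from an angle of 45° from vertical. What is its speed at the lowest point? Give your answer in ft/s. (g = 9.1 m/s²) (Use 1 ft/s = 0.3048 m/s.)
h = L(1 − cosθ) = 1.7(1 − cos45°) = 0.497918 m
v = √(2gh) = √(2·9.1·0.497918) = 3.01033 m/s = 9.876 ft/s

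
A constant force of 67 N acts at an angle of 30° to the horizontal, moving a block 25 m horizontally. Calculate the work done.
W = F·d·cosθ = (67)(25)cos(30°) = 1451 J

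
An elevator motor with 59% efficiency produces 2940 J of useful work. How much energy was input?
W_in = W_out/η = 2940/0.59 = 4983 J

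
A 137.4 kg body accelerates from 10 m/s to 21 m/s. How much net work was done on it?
W = ΔKE = ½m(v₂² − v₁²) = ½(137.4)(21² − 10²) = 23426.7 J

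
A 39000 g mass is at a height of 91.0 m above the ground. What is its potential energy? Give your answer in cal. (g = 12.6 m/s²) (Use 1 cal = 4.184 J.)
Convert to SI: m = 39.0 kg, h = 91.0 m
PE = mgh = (39.0)(12.6)(91.0) = 44717.4 J = 10690 cal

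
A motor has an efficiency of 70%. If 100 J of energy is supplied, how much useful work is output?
W_out = η·W_in = 0.7·100 = 70.0 J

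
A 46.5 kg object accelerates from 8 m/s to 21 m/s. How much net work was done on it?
W = ΔKE = ½m(v₂² − v₁²) = ½(46.5)(21² − 8²) = 8765.25 J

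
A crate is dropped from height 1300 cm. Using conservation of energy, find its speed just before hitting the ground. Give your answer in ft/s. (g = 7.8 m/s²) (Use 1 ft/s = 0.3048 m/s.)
Convert to SI: h = 13.0 m
mgh = ½mv² ⇒ v = √(2gh) = √(2·7.8·13.0) = 14.2408 m/s = 46.72 ft/s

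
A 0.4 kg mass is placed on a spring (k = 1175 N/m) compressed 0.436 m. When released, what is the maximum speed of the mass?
½kx² = ½mv² ⇒ v = x√(k/m) = (0.436)√(1175/0.4) = 23.63 m/s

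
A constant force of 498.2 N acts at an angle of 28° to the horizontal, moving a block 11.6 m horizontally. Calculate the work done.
W = F·d·cosθ = (498.2)(11.6)cos(28°) = 5103 J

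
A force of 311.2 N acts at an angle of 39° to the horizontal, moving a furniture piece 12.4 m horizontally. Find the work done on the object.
W = F·d·cosθ = (311.2)(12.4)cos(39°) = 2999 J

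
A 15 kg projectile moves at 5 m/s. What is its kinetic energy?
KE = ½mv² = ½(15)(5)² = 187.5 J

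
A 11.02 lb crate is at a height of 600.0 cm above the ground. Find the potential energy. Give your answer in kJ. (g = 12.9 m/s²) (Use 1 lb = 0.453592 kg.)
Convert to SI: m = 4.99858 kg, h = 6.0 m
PE = mgh = (4.99858)(12.9)(6.0) = 386.89 J = 0.3869 kJ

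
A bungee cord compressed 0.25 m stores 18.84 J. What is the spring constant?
k = 2·PE/x² = 2·18.84/(0.25)² = 602.9 N/m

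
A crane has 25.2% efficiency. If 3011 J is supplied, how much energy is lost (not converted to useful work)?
W_lost = W_in(1 − η) = 3011·(1 − 0.252) = 2252 J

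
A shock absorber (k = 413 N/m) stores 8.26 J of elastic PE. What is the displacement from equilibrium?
x = √(2·PE/k) = √(2·8.26/413) = 0.2 m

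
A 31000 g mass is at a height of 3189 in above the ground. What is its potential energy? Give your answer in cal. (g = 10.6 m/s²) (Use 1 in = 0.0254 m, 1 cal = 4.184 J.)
Convert to SI: m = 31.0 kg, h = 81.0006 m
PE = mgh = (31.0)(10.6)(81.0006) = 26616.8 J = 6362 cal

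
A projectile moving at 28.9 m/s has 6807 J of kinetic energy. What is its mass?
m = 2·KE/v² = 2·6807/(28.9)² = 16.3 kg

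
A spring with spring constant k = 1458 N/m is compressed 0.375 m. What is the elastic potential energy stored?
PE = ½kx² = ½(1458)(0.375)² = 102.5 J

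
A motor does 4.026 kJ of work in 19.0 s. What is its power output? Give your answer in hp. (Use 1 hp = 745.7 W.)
Convert to SI: W = 4026.0 J, t = 19.0 s
P = W/t = 4026.0/19.0 = 211.895 W = 0.2842 hp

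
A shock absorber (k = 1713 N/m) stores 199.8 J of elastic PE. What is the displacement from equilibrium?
x = √(2·PE/k) = √(2·199.8/1713) = 0.483 m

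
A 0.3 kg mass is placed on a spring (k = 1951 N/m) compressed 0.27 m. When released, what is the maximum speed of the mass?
½kx² = ½mv² ⇒ v = x√(k/m) = (0.27)√(1951/0.3) = 21.77 m/s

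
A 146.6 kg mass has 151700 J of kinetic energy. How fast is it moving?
v = √(2·KE/m) = √(2·151700/146.6) = 45.49 m/s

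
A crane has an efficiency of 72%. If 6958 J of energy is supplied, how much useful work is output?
W_out = η·W_in = 0.72·6958 = 5009.76 J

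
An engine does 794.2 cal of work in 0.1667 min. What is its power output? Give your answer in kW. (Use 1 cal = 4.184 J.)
Convert to SI: W = 3322.93 J, t = 10.002 s
P = W/t = 3322.93/10.002 = 332.227 W = 0.3322 kW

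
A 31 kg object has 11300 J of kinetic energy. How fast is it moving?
v = √(2·KE/m) = √(2·11300/31) = 27.0 m/s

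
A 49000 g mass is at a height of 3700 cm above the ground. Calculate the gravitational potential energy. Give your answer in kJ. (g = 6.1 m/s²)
Convert to SI: m = 49.0 kg, h = 37.0 m
PE = mgh = (49.0)(6.1)(37.0) = 11059.3 J = 11.06 kJ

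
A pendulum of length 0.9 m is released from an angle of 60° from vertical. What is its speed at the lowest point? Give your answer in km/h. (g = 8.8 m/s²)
h = L(1 − cosθ) = 0.9(1 − cos60°) = 0.45 m
v = √(2gh) = √(2·8.8·0.45) = 2.81425 m/s = 10.13 km/h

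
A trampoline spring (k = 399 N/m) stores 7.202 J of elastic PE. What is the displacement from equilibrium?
x = √(2·PE/k) = √(2·7.202/399) = 0.19 m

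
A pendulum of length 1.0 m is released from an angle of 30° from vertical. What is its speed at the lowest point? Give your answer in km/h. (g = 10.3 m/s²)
h = L(1 − cosθ) = 1.0(1 − cos30°) = 0.133975 m
v = √(2gh) = √(2·10.3·0.133975) = 1.66129 m/s = 5.981 km/h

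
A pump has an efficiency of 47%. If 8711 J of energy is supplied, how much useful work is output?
W_out = η·W_in = 0.47·8711 = 4094.17 J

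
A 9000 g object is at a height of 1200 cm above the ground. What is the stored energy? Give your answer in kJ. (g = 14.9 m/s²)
Convert to SI: m = 9.0 kg, h = 12.0 m
PE = mgh = (9.0)(14.9)(12.0) = 1609.2 J = 1.609 kJ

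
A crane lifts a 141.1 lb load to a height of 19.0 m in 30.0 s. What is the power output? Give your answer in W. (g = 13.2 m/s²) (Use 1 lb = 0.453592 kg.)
Convert to SI: m = 64.0018 kg, h = 19.0 m, t = 30.0 s
P = mgh/t = (64.0018)(13.2)(19.0)/30.0 = 535.1 W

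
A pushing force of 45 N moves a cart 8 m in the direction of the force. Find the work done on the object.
W = F·d = (45)(8) = 360.0 J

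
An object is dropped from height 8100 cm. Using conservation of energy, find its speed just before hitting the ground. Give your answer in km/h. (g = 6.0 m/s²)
Convert to SI: h = 81.0 m
mgh = ½mv² ⇒ v = √(2gh) = √(2·6.0·81.0) = 31.1769 m/s = 112.2 km/h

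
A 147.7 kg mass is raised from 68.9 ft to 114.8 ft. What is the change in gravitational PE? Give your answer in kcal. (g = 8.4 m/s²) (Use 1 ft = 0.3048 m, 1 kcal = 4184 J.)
Convert to SI: m = 147.7 kg, Δh = 13.9903 m
ΔPE = mgΔh = (147.7)(8.4)(13.9903) = 17357.5 J = 4.149 kcal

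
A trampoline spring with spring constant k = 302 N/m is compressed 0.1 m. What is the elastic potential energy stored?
PE = ½kx² = ½(302)(0.1)² = 1.51 J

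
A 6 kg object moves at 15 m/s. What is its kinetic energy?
KE = ½mv² = ½(6)(15)² = 675.0 J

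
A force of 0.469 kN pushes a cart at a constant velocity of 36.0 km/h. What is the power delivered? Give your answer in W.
Convert to SI: F = 469.0 N, v = 10.0 m/s
P = Fv = (469.0)(10.0) = 4690 W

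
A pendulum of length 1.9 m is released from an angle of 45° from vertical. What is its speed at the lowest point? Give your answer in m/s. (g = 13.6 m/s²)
h = L(1 − cosθ) = 1.9(1 − cos45°) = 0.556497 m
v = √(2gh) = √(2·13.6·0.556497) = 3.891 m/s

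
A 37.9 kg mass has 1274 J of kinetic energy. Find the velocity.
v = √(2·KE/m) = √(2·1274/37.9) = 8.199 m/s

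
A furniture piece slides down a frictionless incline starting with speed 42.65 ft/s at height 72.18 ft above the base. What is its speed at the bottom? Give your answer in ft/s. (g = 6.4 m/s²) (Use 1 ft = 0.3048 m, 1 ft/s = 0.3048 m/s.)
Convert to SI: v₀ = 12.9997 m/s, h = 22.0005 m
½mv₀² + mgh = ½mv² ⇒ v = √(v₀² + 2gh) = √(12.9997² + 2·6.4·22.0005) = 21.2273 m/s = 69.64 ft/s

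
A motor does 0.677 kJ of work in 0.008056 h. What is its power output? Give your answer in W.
Convert to SI: W = 677.0 J, t = 29.0016 s
P = W/t = 677.0/29.0016 = 23.34 W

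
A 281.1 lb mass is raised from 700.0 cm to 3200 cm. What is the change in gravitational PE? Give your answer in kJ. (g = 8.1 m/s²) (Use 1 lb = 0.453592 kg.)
Convert to SI: m = 127.505 kg, Δh = 25.0 m
ΔPE = mgΔh = (127.505)(8.1)(25.0) = 25819.7 J = 25.82 kJ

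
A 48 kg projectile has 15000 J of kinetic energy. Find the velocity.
v = √(2·KE/m) = √(2·15000/48) = 25.0 m/s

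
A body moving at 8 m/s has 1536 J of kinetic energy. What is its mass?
m = 2·KE/v² = 2·1536/(8)² = 48.0 kg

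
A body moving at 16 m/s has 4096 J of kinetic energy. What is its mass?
m = 2·KE/v² = 2·4096/(16)² = 32.0 kg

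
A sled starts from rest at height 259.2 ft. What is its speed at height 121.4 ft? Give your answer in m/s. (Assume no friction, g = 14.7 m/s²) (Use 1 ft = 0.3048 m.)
Convert to SI: h₁−h₂ = 42.0014 m
mgh₁ = mgh₂ + ½mv² ⇒ v = √(2g(h₁−h₂)) = √(2·14.7·42.0014) = 35.14 m/s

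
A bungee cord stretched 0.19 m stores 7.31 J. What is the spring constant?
k = 2·PE/x² = 2·7.31/(0.19)² = 405.0 N/m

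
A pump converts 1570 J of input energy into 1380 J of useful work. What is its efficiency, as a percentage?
η = W_out/W_in = 1380/1570 = 87.9%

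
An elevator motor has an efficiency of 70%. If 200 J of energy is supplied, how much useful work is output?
W_out = η·W_in = 0.7·200 = 140.0 J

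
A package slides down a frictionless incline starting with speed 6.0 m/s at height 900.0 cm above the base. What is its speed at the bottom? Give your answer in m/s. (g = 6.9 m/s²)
Convert to SI: v₀ = 6.0 m/s, h = 9.0 m
½mv₀² + mgh = ½mv² ⇒ v = √(v₀² + 2gh) = √(6.0² + 2·6.9·9.0) = 12.66 m/s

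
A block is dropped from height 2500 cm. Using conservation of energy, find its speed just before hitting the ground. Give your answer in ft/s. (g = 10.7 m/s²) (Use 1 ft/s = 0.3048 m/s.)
Convert to SI: h = 25.0 m
mgh = ½mv² ⇒ v = √(2gh) = √(2·10.7·25.0) = 23.1301 m/s = 75.89 ft/s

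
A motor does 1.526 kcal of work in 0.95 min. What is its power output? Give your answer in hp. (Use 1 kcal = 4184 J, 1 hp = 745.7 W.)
Convert to SI: W = 6384.78 J, t = 57.0 s
P = W/t = 6384.78/57.0 = 112.014 W = 0.1502 hp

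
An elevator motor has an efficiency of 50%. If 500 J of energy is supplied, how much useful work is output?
W_out = η·W_in = 0.5·500 = 250.0 J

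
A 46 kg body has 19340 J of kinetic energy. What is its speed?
v = √(2·KE/m) = √(2·19340/46) = 29.0 m/s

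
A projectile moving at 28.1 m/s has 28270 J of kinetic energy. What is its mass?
m = 2·KE/v² = 2·28270/(28.1)² = 71.6 kg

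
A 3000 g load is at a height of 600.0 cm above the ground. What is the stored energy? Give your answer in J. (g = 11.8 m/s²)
Convert to SI: m = 3.0 kg, h = 6.0 m
PE = mgh = (3.0)(11.8)(6.0) = 212.4 J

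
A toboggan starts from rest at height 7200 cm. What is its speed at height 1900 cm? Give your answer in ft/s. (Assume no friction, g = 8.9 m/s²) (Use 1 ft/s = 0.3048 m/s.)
Convert to SI: h₁−h₂ = 53.0 m
mgh₁ = mgh₂ + ½mv² ⇒ v = √(2g(h₁−h₂)) = √(2·8.9·53.0) = 30.7148 m/s = 100.8 ft/s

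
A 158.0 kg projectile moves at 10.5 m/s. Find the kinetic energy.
KE = ½mv² = ½(158.0)(10.5)² = 8710 J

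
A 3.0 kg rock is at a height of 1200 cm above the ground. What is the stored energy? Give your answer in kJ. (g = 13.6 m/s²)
Convert to SI: m = 3.0 kg, h = 12.0 m
PE = mgh = (3.0)(13.6)(12.0) = 489.6 J = 0.4896 kJ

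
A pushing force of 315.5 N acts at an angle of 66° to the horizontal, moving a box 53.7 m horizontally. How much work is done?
W = F·d·cosθ = (315.5)(53.7)cos(66°) = 6891 J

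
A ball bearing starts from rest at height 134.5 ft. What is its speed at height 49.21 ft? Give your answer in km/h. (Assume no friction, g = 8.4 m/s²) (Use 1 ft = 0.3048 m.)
Convert to SI: h₁−h₂ = 25.9964 m
mgh₁ = mgh₂ + ½mv² ⇒ v = √(2g(h₁−h₂)) = √(2·8.4·25.9964) = 20.8983 m/s = 75.23 km/h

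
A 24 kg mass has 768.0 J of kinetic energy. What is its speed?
v = √(2·KE/m) = √(2·768.0/24) = 8.0 m/s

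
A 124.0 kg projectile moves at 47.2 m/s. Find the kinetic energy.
KE = ½mv² = ½(124.0)(47.2)² = 138100 J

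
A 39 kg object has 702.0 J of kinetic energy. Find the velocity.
v = √(2·KE/m) = √(2·702.0/39) = 6.0 m/s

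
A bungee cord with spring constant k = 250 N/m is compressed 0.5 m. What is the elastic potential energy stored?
PE = ½kx² = ½(250)(0.5)² = 31.25 J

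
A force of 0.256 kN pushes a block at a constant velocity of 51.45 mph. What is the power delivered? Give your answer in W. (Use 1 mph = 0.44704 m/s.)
Convert to SI: F = 256.0 N, v = 23.0002 m/s
P = Fv = (256.0)(23.0002) = 5888 W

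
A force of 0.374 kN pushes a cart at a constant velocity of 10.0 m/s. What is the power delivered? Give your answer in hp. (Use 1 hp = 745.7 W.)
Convert to SI: F = 374.0 N, v = 10.0 m/s
P = Fv = (374.0)(10.0) = 3740.0 W = 5.015 hp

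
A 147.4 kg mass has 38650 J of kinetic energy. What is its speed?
v = √(2·KE/m) = √(2·38650/147.4) = 22.9 m/s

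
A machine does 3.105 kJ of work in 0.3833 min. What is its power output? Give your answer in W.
Convert to SI: W = 3105.0 J, t = 22.998 s
P = W/t = 3105.0/22.998 = 135.0 W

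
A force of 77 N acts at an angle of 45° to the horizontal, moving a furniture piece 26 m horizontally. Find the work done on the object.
W = F·d·cosθ = (77)(26)cos(45°) = 1416 J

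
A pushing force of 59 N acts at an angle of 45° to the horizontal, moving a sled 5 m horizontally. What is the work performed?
W = F·d·cosθ = (59)(5)cos(45°) = 208.6 J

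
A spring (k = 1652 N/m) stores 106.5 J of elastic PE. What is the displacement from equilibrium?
x = √(2·PE/k) = √(2·106.5/1652) = 0.3591 m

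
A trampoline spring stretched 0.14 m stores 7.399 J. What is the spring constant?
k = 2·PE/x² = 2·7.399/(0.14)² = 755.0 N/m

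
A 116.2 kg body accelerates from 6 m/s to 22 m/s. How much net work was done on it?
W = ΔKE = ½m(v₂² − v₁²) = ½(116.2)(22² − 6²) = 26028.8 J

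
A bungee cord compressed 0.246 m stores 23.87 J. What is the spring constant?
k = 2·PE/x² = 2·23.87/(0.246)² = 788.9 N/m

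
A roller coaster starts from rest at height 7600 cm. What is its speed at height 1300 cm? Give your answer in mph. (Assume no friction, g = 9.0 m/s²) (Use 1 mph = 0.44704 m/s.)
Convert to SI: h₁−h₂ = 63.0 m
mgh₁ = mgh₂ + ½mv² ⇒ v = √(2g(h₁−h₂)) = √(2·9.0·63.0) = 33.6749 m/s = 75.33 mph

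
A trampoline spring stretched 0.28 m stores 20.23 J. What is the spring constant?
k = 2·PE/x² = 2·20.23/(0.28)² = 516.1 N/m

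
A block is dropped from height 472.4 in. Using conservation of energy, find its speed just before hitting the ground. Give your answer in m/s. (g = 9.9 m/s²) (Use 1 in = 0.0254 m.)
Convert to SI: h = 11.999 m
mgh = ½mv² ⇒ v = √(2gh) = √(2·9.9·11.999) = 15.41 m/s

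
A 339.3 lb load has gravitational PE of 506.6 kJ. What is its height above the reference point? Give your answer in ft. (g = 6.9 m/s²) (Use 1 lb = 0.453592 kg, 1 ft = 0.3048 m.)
Convert to SI: m = 153.904 kg, PE = 506600 J
h = PE/(mg) = 506600/(153.904·6.9) = 477.053 m = 1565 ft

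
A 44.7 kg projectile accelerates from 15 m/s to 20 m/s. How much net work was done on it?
W = ΔKE = ½m(v₂² − v₁²) = ½(44.7)(20² − 15²) = 3911.25 J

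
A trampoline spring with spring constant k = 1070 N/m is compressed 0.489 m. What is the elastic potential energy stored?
PE = ½kx² = ½(1070)(0.489)² = 127.9 J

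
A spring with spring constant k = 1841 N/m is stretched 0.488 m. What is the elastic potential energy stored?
PE = ½kx² = ½(1841)(0.488)² = 219.2 J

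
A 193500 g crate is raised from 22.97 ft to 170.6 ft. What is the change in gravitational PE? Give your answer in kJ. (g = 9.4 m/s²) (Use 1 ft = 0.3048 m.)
Convert to SI: m = 193.5 kg, Δh = 44.9976 m
ΔPE = mgΔh = (193.5)(9.4)(44.9976) = 81846.2 J = 81.85 kJ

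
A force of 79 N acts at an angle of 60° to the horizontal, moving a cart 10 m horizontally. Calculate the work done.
W = F·d·cosθ = (79)(10)cos(60°) = 395.0 J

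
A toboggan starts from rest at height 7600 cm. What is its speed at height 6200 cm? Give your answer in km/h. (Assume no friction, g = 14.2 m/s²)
Convert to SI: h₁−h₂ = 14.0 m
mgh₁ = mgh₂ + ½mv² ⇒ v = √(2g(h₁−h₂)) = √(2·14.2·14.0) = 19.9399 m/s = 71.78 km/h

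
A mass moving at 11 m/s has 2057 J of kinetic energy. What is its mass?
m = 2·KE/v² = 2·2057/(11)² = 34.0 kg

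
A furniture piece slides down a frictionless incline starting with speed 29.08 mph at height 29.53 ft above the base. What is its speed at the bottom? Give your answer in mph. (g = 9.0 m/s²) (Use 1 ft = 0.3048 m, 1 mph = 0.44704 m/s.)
Convert to SI: v₀ = 12.9999 m/s, h = 9.00074 m
½mv₀² + mgh = ½mv² ⇒ v = √(v₀² + 2gh) = √(12.9999² + 2·9.0·9.00074) = 18.1937 m/s = 40.7 mph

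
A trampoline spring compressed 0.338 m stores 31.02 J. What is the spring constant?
k = 2·PE/x² = 2·31.02/(0.338)² = 543.0 N/m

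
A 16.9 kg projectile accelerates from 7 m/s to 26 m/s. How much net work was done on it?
W = ΔKE = ½m(v₂² − v₁²) = ½(16.9)(26² − 7²) = 5298.15 J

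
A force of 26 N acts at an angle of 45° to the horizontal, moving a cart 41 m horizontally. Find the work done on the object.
W = F·d·cosθ = (26)(41)cos(45°) = 753.8 J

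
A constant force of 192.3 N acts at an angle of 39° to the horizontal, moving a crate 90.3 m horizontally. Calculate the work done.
W = F·d·cosθ = (192.3)(90.3)cos(39°) = 13490 J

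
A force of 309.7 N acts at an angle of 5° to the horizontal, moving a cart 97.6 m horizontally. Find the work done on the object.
W = F·d·cosθ = (309.7)(97.6)cos(5°) = 30110 J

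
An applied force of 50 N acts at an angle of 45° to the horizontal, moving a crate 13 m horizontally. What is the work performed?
W = F·d·cosθ = (50)(13)cos(45°) = 459.6 J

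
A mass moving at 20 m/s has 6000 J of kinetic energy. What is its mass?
m = 2·KE/v² = 2·6000/(20)² = 30.0 kg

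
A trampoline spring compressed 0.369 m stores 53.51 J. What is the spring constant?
k = 2·PE/x² = 2·53.51/(0.369)² = 786.0 N/m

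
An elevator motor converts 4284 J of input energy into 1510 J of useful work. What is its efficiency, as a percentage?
η = W_out/W_in = 1510/4284 = 35.25%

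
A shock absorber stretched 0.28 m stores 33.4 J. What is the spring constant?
k = 2·PE/x² = 2·33.4/(0.28)² = 852.0 N/m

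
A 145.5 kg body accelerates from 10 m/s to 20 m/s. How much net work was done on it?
W = ΔKE = ½m(v₂² − v₁²) = ½(145.5)(20² − 10²) = 21825.0 J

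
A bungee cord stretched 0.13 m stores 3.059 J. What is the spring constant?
k = 2·PE/x² = 2·3.059/(0.13)² = 362.0 N/m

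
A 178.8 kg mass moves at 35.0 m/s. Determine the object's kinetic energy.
KE = ½mv² = ½(178.8)(35.0)² = 109500 J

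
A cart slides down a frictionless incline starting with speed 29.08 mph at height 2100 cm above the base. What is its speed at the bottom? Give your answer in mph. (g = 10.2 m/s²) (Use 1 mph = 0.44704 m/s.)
Convert to SI: v₀ = 12.9999 m/s, h = 21.0 m
½mv₀² + mgh = ½mv² ⇒ v = √(v₀² + 2gh) = √(12.9999² + 2·10.2·21.0) = 24.4417 m/s = 54.67 mph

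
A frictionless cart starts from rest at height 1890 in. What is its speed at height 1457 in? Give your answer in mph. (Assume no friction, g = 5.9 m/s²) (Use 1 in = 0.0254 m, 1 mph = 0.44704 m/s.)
Convert to SI: h₁−h₂ = 10.9982 m
mgh₁ = mgh₂ + ½mv² ⇒ v = √(2g(h₁−h₂)) = √(2·5.9·10.9982) = 11.392 m/s = 25.48 mph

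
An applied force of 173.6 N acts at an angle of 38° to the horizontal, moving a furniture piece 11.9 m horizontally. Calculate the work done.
W = F·d·cosθ = (173.6)(11.9)cos(38°) = 1628 J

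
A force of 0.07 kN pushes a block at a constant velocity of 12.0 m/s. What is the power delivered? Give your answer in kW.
Convert to SI: F = 70.0 N, v = 12.0 m/s
P = Fv = (70.0)(12.0) = 840.0 W = 0.84 kW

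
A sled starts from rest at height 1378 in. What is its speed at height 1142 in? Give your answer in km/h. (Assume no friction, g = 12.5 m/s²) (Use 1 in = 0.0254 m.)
Convert to SI: h₁−h₂ = 5.9944 m
mgh₁ = mgh₂ + ½mv² ⇒ v = √(2g(h₁−h₂)) = √(2·12.5·5.9944) = 12.2417 m/s = 44.07 km/h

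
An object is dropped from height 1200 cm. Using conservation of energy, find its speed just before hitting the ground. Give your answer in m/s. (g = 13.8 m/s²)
Convert to SI: h = 12.0 m
mgh = ½mv² ⇒ v = √(2gh) = √(2·13.8·12.0) = 18.2 m/s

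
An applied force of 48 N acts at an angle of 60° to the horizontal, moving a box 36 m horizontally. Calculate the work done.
W = F·d·cosθ = (48)(36)cos(60°) = 864.0 J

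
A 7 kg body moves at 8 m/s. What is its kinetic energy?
KE = ½mv² = ½(7)(8)² = 224.0 J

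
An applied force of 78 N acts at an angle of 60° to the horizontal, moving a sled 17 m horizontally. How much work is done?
W = F·d·cosθ = (78)(17)cos(60°) = 663.0 J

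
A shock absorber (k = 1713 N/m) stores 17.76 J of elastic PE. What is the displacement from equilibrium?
x = √(2·PE/k) = √(2·17.76/1713) = 0.144 m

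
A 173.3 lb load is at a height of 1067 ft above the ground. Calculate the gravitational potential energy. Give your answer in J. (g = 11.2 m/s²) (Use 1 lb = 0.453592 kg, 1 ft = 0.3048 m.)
Convert to SI: m = 78.6075 kg, h = 325.222 m
PE = mgh = (78.6075)(11.2)(325.222) = 286300 J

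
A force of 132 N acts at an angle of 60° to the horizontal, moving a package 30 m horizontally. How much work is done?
W = F·d·cosθ = (132)(30)cos(60°) = 1980 J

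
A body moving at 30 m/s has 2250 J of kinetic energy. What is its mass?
m = 2·KE/v² = 2·2250/(30)² = 5.0 kg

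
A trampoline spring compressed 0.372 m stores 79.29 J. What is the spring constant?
k = 2·PE/x² = 2·79.29/(0.372)² = 1146 N/m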